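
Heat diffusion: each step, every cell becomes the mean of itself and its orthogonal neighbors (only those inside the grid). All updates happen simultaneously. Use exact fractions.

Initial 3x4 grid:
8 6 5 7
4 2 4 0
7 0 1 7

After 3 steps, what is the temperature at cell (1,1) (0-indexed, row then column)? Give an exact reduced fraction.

Step 1: cell (1,1) = 16/5
Step 2: cell (1,1) = 93/25
Step 3: cell (1,1) = 12029/3000
Full grid after step 3:
  901/180 3699/800 10597/2400 2963/720
  63197/14400 12029/3000 21313/6000 27301/7200
  8227/2160 11933/3600 5779/1800 424/135

Answer: 12029/3000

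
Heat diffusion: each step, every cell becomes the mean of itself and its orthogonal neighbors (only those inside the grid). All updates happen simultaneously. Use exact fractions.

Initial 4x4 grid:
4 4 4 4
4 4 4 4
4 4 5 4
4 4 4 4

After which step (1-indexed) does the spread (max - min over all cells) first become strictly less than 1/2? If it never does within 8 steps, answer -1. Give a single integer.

Step 1: max=17/4, min=4, spread=1/4
  -> spread < 1/2 first at step 1
Step 2: max=211/50, min=4, spread=11/50
Step 3: max=9967/2400, min=4, spread=367/2400
Step 4: max=44771/10800, min=2413/600, spread=1337/10800
Step 5: max=1337669/324000, min=72469/18000, spread=33227/324000
Step 6: max=40094327/9720000, min=436049/108000, spread=849917/9720000
Step 7: max=1200114347/291600000, min=6548533/1620000, spread=21378407/291600000
Step 8: max=35958462371/8748000000, min=1967688343/486000000, spread=540072197/8748000000

Answer: 1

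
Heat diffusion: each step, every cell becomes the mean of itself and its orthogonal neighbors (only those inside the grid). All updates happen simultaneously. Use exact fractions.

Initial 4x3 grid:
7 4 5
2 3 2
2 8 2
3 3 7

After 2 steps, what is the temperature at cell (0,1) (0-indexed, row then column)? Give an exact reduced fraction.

Answer: 331/80

Derivation:
Step 1: cell (0,1) = 19/4
Step 2: cell (0,1) = 331/80
Full grid after step 2:
  151/36 331/80 137/36
  923/240 373/100 913/240
  811/240 423/100 307/80
  35/9 931/240 14/3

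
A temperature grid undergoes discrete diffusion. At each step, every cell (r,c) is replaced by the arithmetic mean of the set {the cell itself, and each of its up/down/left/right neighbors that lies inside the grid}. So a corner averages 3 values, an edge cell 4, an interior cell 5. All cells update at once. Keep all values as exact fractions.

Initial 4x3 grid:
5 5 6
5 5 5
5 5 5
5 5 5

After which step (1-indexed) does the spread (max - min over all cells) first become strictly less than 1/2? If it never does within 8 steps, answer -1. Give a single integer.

Step 1: max=16/3, min=5, spread=1/3
  -> spread < 1/2 first at step 1
Step 2: max=95/18, min=5, spread=5/18
Step 3: max=1121/216, min=5, spread=41/216
Step 4: max=133817/25920, min=5, spread=4217/25920
Step 5: max=7985149/1555200, min=36079/7200, spread=38417/311040
Step 6: max=477760211/93312000, min=722597/144000, spread=1903471/18662400
Step 7: max=28594589089/5598720000, min=21715759/4320000, spread=18038617/223948800
Step 8: max=1712884182851/335923200000, min=1956926759/388800000, spread=883978523/13436928000

Answer: 1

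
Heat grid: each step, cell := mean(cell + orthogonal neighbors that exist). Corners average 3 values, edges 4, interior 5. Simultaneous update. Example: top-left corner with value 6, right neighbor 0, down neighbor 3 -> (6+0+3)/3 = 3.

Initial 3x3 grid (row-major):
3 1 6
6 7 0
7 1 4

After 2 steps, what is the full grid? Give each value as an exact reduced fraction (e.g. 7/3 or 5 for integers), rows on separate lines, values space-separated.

After step 1:
  10/3 17/4 7/3
  23/4 3 17/4
  14/3 19/4 5/3
After step 2:
  40/9 155/48 65/18
  67/16 22/5 45/16
  91/18 169/48 32/9

Answer: 40/9 155/48 65/18
67/16 22/5 45/16
91/18 169/48 32/9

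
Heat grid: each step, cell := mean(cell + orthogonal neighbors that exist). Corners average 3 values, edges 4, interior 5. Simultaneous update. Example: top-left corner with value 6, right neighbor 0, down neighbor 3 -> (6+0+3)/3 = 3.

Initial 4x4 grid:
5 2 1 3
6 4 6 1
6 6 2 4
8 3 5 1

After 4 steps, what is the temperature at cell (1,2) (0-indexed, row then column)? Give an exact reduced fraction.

Step 1: cell (1,2) = 14/5
Step 2: cell (1,2) = 187/50
Step 3: cell (1,2) = 9677/3000
Step 4: cell (1,2) = 320417/90000
Full grid after step 4:
  275573/64800 105577/27000 42871/13500 96161/32400
  1020071/216000 735323/180000 320417/90000 320423/108000
  214451/43200 8299/1800 130951/36000 359227/108000
  21031/4050 197333/43200 853409/216000 215021/64800

Answer: 320417/90000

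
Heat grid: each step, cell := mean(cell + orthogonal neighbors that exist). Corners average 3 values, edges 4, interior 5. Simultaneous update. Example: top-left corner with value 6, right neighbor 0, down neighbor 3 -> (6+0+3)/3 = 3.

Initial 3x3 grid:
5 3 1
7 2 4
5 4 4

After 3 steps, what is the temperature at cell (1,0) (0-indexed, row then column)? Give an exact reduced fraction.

Answer: 12347/2880

Derivation:
Step 1: cell (1,0) = 19/4
Step 2: cell (1,0) = 229/48
Step 3: cell (1,0) = 12347/2880
Full grid after step 3:
  301/72 10147/2880 697/216
  12347/2880 98/25 9487/2880
  983/216 11507/2880 89/24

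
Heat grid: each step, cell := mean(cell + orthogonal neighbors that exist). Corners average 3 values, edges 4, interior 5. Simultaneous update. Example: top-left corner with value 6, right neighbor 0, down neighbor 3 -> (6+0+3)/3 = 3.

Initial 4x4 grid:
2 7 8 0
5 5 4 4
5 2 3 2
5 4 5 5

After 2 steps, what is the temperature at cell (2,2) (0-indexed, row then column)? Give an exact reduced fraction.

Step 1: cell (2,2) = 16/5
Step 2: cell (2,2) = 391/100
Full grid after step 2:
  173/36 1171/240 381/80 15/4
  533/120 459/100 397/100 37/10
  509/120 397/100 391/100 33/10
  155/36 1003/240 309/80 47/12

Answer: 391/100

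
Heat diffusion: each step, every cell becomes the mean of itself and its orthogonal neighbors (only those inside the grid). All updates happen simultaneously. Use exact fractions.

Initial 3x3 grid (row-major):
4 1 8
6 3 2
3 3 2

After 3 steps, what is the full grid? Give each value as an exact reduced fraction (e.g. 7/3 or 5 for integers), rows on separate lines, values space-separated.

After step 1:
  11/3 4 11/3
  4 3 15/4
  4 11/4 7/3
After step 2:
  35/9 43/12 137/36
  11/3 7/2 51/16
  43/12 145/48 53/18
After step 3:
  401/108 133/36 1523/432
  527/144 407/120 215/64
  493/144 1879/576 659/216

Answer: 401/108 133/36 1523/432
527/144 407/120 215/64
493/144 1879/576 659/216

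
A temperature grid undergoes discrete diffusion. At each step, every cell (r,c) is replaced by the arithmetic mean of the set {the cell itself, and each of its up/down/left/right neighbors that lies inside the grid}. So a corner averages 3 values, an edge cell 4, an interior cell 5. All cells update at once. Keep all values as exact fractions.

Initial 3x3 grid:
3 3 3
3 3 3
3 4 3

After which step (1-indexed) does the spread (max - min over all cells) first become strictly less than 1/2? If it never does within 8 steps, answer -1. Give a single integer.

Answer: 1

Derivation:
Step 1: max=10/3, min=3, spread=1/3
  -> spread < 1/2 first at step 1
Step 2: max=787/240, min=3, spread=67/240
Step 3: max=6917/2160, min=607/200, spread=1807/10800
Step 4: max=2749963/864000, min=16561/5400, spread=33401/288000
Step 5: max=24557933/7776000, min=1663391/540000, spread=3025513/38880000
Step 6: max=9796126867/3110400000, min=89155949/28800000, spread=53531/995328
Step 7: max=585904925849/186624000000, min=24119116051/7776000000, spread=450953/11943936
Step 8: max=35101223560603/11197440000000, min=2900368610519/933120000000, spread=3799043/143327232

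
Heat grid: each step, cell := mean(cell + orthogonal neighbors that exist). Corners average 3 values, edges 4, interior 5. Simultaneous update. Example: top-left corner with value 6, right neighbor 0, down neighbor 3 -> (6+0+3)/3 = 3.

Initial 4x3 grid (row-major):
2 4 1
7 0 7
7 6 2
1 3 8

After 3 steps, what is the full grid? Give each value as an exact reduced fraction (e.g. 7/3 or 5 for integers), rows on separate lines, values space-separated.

Answer: 1051/270 47383/14400 161/45
27749/7200 24827/6000 8633/2400
32359/7200 2031/500 32309/7200
9091/2160 10883/2400 9311/2160

Derivation:
After step 1:
  13/3 7/4 4
  4 24/5 5/2
  21/4 18/5 23/4
  11/3 9/2 13/3
After step 2:
  121/36 893/240 11/4
  1103/240 333/100 341/80
  991/240 239/50 971/240
  161/36 161/40 175/36
After step 3:
  1051/270 47383/14400 161/45
  27749/7200 24827/6000 8633/2400
  32359/7200 2031/500 32309/7200
  9091/2160 10883/2400 9311/2160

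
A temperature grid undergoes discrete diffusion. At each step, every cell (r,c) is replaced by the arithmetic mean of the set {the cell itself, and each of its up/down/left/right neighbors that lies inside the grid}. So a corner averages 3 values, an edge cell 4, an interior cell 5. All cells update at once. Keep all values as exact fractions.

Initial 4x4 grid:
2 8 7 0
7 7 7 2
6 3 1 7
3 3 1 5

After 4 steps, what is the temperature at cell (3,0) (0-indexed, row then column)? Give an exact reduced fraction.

Step 1: cell (3,0) = 4
Step 2: cell (3,0) = 15/4
Step 3: cell (3,0) = 185/48
Step 4: cell (3,0) = 28903/7200
Full grid after step 4:
  355897/64800 575687/108000 173053/36000 19397/4320
  1121989/216000 890383/180000 11023/2400 101147/24000
  12919/2880 86697/20000 722759/180000 845483/216000
  28903/7200 6839/1800 99481/27000 234161/64800

Answer: 28903/7200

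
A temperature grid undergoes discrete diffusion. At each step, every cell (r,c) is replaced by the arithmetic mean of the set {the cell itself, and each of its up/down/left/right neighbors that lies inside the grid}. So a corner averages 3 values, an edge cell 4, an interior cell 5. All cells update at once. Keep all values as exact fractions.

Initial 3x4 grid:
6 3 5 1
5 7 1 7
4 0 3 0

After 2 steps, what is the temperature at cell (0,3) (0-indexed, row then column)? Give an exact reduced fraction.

Step 1: cell (0,3) = 13/3
Step 2: cell (0,3) = 109/36
Full grid after step 2:
  185/36 937/240 1001/240 109/36
  491/120 441/100 271/100 871/240
  4 107/40 373/120 79/36

Answer: 109/36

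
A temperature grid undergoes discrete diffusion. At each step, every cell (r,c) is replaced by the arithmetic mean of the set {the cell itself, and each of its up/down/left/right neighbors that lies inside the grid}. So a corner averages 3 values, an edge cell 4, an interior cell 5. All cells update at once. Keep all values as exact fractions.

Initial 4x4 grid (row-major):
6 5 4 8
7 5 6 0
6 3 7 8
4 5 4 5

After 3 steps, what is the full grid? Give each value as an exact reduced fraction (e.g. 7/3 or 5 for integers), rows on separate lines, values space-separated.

Answer: 4009/720 12661/2400 12389/2400 3503/720
6503/1200 2119/400 10021/2000 1027/200
1231/240 2033/400 31141/6000 9253/1800
3559/720 2359/480 36697/7200 11431/2160

Derivation:
After step 1:
  6 5 23/4 4
  6 26/5 22/5 11/2
  5 26/5 28/5 5
  5 4 21/4 17/3
After step 2:
  17/3 439/80 383/80 61/12
  111/20 129/25 529/100 189/40
  53/10 5 509/100 653/120
  14/3 389/80 1231/240 191/36
After step 3:
  4009/720 12661/2400 12389/2400 3503/720
  6503/1200 2119/400 10021/2000 1027/200
  1231/240 2033/400 31141/6000 9253/1800
  3559/720 2359/480 36697/7200 11431/2160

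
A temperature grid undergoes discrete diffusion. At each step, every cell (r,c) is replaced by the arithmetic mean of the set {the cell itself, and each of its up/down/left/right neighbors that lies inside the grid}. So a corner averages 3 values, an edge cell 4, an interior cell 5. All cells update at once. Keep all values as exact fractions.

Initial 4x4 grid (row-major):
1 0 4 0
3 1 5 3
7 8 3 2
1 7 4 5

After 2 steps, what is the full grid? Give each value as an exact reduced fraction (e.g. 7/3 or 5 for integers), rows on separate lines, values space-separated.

Answer: 35/18 509/240 557/240 85/36
749/240 163/50 63/20 677/240
359/80 91/20 104/25 829/240
59/12 399/80 1069/240 35/9

Derivation:
After step 1:
  4/3 3/2 9/4 7/3
  3 17/5 16/5 5/2
  19/4 26/5 22/5 13/4
  5 5 19/4 11/3
After step 2:
  35/18 509/240 557/240 85/36
  749/240 163/50 63/20 677/240
  359/80 91/20 104/25 829/240
  59/12 399/80 1069/240 35/9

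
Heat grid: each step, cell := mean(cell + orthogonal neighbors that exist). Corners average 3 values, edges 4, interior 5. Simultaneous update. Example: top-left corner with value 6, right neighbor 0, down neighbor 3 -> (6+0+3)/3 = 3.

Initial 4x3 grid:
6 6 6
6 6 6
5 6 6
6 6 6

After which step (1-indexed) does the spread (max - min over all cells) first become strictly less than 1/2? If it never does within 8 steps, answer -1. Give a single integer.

Step 1: max=6, min=17/3, spread=1/3
  -> spread < 1/2 first at step 1
Step 2: max=6, min=689/120, spread=31/120
Step 3: max=6, min=6269/1080, spread=211/1080
Step 4: max=10753/1800, min=631103/108000, spread=14077/108000
Step 5: max=644317/108000, min=5691593/972000, spread=5363/48600
Step 6: max=357131/60000, min=171219191/29160000, spread=93859/1166400
Step 7: max=577863533/97200000, min=10287325519/1749600000, spread=4568723/69984000
Step 8: max=17314381111/2916000000, min=618075564371/104976000000, spread=8387449/167961600

Answer: 1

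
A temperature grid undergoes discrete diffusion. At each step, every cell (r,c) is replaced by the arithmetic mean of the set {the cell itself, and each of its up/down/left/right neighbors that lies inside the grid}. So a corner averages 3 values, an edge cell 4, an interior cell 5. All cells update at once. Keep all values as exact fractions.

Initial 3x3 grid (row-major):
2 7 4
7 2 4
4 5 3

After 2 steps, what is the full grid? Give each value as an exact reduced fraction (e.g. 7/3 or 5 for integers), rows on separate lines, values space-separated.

After step 1:
  16/3 15/4 5
  15/4 5 13/4
  16/3 7/2 4
After step 2:
  77/18 229/48 4
  233/48 77/20 69/16
  151/36 107/24 43/12

Answer: 77/18 229/48 4
233/48 77/20 69/16
151/36 107/24 43/12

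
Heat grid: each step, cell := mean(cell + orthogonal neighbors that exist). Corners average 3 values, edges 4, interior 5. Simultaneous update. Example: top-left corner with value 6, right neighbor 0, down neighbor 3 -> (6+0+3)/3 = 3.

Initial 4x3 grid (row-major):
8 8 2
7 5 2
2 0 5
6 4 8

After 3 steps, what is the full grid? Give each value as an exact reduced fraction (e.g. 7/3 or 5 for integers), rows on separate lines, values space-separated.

Answer: 769/135 74327/14400 827/180
36391/7200 27703/6000 10097/2400
3489/800 3131/750 29701/7200
1003/240 30571/7200 9367/2160

Derivation:
After step 1:
  23/3 23/4 4
  11/2 22/5 7/2
  15/4 16/5 15/4
  4 9/2 17/3
After step 2:
  227/36 1309/240 53/12
  1279/240 447/100 313/80
  329/80 98/25 967/240
  49/12 521/120 167/36
After step 3:
  769/135 74327/14400 827/180
  36391/7200 27703/6000 10097/2400
  3489/800 3131/750 29701/7200
  1003/240 30571/7200 9367/2160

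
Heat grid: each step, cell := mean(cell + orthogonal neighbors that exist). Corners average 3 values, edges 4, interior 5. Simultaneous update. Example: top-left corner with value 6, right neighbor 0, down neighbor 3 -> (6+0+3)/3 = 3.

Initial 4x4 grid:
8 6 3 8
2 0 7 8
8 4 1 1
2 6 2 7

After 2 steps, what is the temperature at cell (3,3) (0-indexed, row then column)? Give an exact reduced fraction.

Answer: 139/36

Derivation:
Step 1: cell (3,3) = 10/3
Step 2: cell (3,3) = 139/36
Full grid after step 2:
  169/36 1163/240 1223/240 55/9
  529/120 403/100 113/25 1223/240
  529/120 181/50 377/100 199/48
  77/18 499/120 83/24 139/36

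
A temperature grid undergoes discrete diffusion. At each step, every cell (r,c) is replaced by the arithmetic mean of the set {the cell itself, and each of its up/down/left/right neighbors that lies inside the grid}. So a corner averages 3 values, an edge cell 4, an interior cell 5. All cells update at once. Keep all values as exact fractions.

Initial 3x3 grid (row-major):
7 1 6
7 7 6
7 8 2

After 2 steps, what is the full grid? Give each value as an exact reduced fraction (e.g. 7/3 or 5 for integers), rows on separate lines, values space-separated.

After step 1:
  5 21/4 13/3
  7 29/5 21/4
  22/3 6 16/3
After step 2:
  23/4 1223/240 89/18
  377/60 293/50 1243/240
  61/9 367/60 199/36

Answer: 23/4 1223/240 89/18
377/60 293/50 1243/240
61/9 367/60 199/36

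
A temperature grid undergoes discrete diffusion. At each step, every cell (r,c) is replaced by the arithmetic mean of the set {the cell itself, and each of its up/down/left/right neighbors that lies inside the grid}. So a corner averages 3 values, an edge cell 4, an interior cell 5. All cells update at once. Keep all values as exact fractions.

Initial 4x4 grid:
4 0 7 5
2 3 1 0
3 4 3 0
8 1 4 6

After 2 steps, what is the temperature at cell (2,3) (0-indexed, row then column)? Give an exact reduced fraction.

Answer: 569/240

Derivation:
Step 1: cell (2,3) = 9/4
Step 2: cell (2,3) = 569/240
Full grid after step 2:
  17/6 43/16 271/80 35/12
  45/16 141/50 239/100 211/80
  281/80 157/50 11/4 569/240
  25/6 291/80 809/240 109/36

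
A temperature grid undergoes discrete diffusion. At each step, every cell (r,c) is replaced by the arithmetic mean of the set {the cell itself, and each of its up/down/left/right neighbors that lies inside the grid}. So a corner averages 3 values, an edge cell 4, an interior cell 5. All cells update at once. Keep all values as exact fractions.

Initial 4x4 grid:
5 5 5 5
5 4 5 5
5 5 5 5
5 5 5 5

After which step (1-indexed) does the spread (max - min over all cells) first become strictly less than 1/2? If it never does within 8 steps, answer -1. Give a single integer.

Answer: 1

Derivation:
Step 1: max=5, min=19/4, spread=1/4
  -> spread < 1/2 first at step 1
Step 2: max=5, min=239/50, spread=11/50
Step 3: max=5, min=11633/2400, spread=367/2400
Step 4: max=2987/600, min=52429/10800, spread=1337/10800
Step 5: max=89531/18000, min=1578331/324000, spread=33227/324000
Step 6: max=535951/108000, min=47385673/9720000, spread=849917/9720000
Step 7: max=8031467/1620000, min=1424285653/291600000, spread=21378407/291600000
Step 8: max=2406311657/486000000, min=42773537629/8748000000, spread=540072197/8748000000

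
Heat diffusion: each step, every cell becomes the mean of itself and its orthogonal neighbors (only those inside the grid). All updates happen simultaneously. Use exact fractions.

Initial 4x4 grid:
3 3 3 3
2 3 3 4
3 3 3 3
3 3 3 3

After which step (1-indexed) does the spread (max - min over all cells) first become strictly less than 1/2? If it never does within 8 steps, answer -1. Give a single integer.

Answer: 3

Derivation:
Step 1: max=10/3, min=8/3, spread=2/3
Step 2: max=391/120, min=329/120, spread=31/60
Step 3: max=3451/1080, min=3029/1080, spread=211/540
  -> spread < 1/2 first at step 3
Step 4: max=339871/108000, min=308129/108000, spread=15871/54000
Step 5: max=3031891/972000, min=2800109/972000, spread=115891/486000
Step 6: max=300832711/97200000, min=282367289/97200000, spread=9232711/48600000
Step 7: max=2691559531/874800000, min=2557240469/874800000, spread=67159531/437400000
Step 8: max=268060197151/87480000000, min=256819802849/87480000000, spread=5620197151/43740000000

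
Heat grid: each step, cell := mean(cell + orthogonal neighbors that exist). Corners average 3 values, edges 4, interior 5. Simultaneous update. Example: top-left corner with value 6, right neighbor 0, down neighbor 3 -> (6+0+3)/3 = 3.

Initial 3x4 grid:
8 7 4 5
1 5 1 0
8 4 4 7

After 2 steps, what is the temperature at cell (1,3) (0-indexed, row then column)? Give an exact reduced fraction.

Answer: 763/240

Derivation:
Step 1: cell (1,3) = 13/4
Step 2: cell (1,3) = 763/240
Full grid after step 2:
  101/18 1151/240 321/80 7/2
  563/120 463/100 179/50 763/240
  181/36 1031/240 943/240 131/36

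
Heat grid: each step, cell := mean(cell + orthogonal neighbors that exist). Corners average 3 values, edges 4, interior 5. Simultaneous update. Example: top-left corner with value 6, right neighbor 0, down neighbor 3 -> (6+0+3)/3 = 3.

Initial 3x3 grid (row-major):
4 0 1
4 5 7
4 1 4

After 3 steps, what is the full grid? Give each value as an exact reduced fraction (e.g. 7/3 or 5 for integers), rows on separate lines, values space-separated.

Answer: 6679/2160 22799/7200 6859/2160
49073/14400 10063/3000 51173/14400
277/80 2911/800 2633/720

Derivation:
After step 1:
  8/3 5/2 8/3
  17/4 17/5 17/4
  3 7/2 4
After step 2:
  113/36 337/120 113/36
  799/240 179/50 859/240
  43/12 139/40 47/12
After step 3:
  6679/2160 22799/7200 6859/2160
  49073/14400 10063/3000 51173/14400
  277/80 2911/800 2633/720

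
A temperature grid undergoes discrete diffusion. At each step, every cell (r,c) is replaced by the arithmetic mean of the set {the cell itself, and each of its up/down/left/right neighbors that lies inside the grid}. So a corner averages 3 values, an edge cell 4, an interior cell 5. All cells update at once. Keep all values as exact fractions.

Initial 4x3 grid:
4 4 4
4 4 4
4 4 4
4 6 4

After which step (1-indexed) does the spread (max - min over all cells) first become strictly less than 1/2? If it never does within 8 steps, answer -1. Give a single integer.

Answer: 3

Derivation:
Step 1: max=14/3, min=4, spread=2/3
Step 2: max=547/120, min=4, spread=67/120
Step 3: max=4757/1080, min=4, spread=437/1080
  -> spread < 1/2 first at step 3
Step 4: max=1885531/432000, min=2009/500, spread=29951/86400
Step 5: max=16767821/3888000, min=13658/3375, spread=206761/777600
Step 6: max=6676995571/1555200000, min=10965671/2700000, spread=14430763/62208000
Step 7: max=398355741689/93312000000, min=881652727/216000000, spread=139854109/746496000
Step 8: max=23817351890251/5598720000000, min=79611228977/19440000000, spread=7114543559/44789760000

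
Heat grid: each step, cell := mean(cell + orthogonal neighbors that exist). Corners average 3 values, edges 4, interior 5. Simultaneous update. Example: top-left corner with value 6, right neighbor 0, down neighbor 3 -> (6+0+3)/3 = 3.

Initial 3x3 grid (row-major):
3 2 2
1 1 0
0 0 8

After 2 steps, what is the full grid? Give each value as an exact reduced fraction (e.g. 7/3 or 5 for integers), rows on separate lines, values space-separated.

After step 1:
  2 2 4/3
  5/4 4/5 11/4
  1/3 9/4 8/3
After step 2:
  7/4 23/15 73/36
  263/240 181/100 151/80
  23/18 121/80 23/9

Answer: 7/4 23/15 73/36
263/240 181/100 151/80
23/18 121/80 23/9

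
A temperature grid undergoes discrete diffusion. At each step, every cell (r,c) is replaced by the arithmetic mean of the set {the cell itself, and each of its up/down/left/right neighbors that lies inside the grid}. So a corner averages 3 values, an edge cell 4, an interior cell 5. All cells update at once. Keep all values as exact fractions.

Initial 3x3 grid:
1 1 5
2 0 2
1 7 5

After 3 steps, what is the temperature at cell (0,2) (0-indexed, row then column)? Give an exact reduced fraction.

Step 1: cell (0,2) = 8/3
Step 2: cell (0,2) = 89/36
Step 3: cell (0,2) = 5539/2160
Full grid after step 3:
  3899/2160 9781/4800 5539/2160
  7367/3600 1293/500 10417/3600
  5729/2160 14231/4800 7369/2160

Answer: 5539/2160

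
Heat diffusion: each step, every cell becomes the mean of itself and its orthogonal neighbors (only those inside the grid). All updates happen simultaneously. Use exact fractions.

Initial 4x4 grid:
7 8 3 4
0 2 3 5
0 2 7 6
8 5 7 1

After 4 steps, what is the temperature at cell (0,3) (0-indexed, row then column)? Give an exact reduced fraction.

Answer: 18799/4320

Derivation:
Step 1: cell (0,3) = 4
Step 2: cell (0,3) = 13/3
Step 3: cell (0,3) = 625/144
Step 4: cell (0,3) = 18799/4320
Full grid after step 4:
  82229/21600 144919/36000 152059/36000 18799/4320
  264793/72000 232447/60000 84507/20000 104681/24000
  797411/216000 721661/180000 781171/180000 985609/216000
  255407/64800 454093/108000 495737/108000 304657/64800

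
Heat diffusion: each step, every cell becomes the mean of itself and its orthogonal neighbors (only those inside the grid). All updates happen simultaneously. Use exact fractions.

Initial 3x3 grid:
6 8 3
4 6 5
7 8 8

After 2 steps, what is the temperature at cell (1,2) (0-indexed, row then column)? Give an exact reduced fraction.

Answer: 721/120

Derivation:
Step 1: cell (1,2) = 11/2
Step 2: cell (1,2) = 721/120
Full grid after step 2:
  35/6 1397/240 199/36
  1457/240 609/100 721/120
  58/9 1607/240 79/12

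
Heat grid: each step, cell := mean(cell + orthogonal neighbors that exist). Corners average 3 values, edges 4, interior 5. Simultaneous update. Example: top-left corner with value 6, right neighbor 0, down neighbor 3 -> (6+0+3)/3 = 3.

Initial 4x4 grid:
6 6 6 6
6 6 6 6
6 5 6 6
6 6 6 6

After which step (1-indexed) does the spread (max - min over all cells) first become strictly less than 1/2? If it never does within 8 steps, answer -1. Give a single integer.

Step 1: max=6, min=23/4, spread=1/4
  -> spread < 1/2 first at step 1
Step 2: max=6, min=289/50, spread=11/50
Step 3: max=6, min=14033/2400, spread=367/2400
Step 4: max=3587/600, min=63229/10800, spread=1337/10800
Step 5: max=107531/18000, min=1902331/324000, spread=33227/324000
Step 6: max=643951/108000, min=57105673/9720000, spread=849917/9720000
Step 7: max=9651467/1620000, min=1715885653/291600000, spread=21378407/291600000
Step 8: max=2892311657/486000000, min=51521537629/8748000000, spread=540072197/8748000000

Answer: 1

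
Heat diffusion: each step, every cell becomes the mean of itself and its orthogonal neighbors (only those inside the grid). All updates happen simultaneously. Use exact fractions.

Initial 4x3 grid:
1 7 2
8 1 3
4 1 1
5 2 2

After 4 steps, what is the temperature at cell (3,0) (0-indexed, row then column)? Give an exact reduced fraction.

Step 1: cell (3,0) = 11/3
Step 2: cell (3,0) = 32/9
Step 3: cell (3,0) = 3359/1080
Step 4: cell (3,0) = 202243/64800
Full grid after step 4:
  476101/129600 3037709/864000 14663/4800
  196739/54000 1117351/360000 103951/36000
  86867/27000 527213/180000 259343/108000
  202243/64800 1133977/432000 153943/64800

Answer: 202243/64800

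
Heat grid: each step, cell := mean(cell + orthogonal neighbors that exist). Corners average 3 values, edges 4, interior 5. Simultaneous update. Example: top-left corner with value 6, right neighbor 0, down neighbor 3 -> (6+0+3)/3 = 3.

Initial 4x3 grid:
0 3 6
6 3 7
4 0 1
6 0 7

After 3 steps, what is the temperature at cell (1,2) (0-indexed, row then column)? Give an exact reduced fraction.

Step 1: cell (1,2) = 17/4
Step 2: cell (1,2) = 257/60
Step 3: cell (1,2) = 3313/900
Full grid after step 3:
  2491/720 12817/3600 2207/540
  7693/2400 21647/6000 3313/900
  24059/7200 3057/1000 12467/3600
  3343/1080 5097/1600 6481/2160

Answer: 3313/900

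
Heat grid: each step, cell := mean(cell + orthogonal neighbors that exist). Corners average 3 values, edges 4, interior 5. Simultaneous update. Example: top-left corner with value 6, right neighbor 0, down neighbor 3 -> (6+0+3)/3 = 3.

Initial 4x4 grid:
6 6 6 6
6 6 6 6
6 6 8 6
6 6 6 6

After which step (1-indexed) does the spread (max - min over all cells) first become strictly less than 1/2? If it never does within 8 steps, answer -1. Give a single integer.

Step 1: max=13/2, min=6, spread=1/2
Step 2: max=161/25, min=6, spread=11/25
  -> spread < 1/2 first at step 2
Step 3: max=7567/1200, min=6, spread=367/1200
Step 4: max=33971/5400, min=1813/300, spread=1337/5400
Step 5: max=1013669/162000, min=54469/9000, spread=33227/162000
Step 6: max=30374327/4860000, min=328049/54000, spread=849917/4860000
Step 7: max=908514347/145800000, min=4928533/810000, spread=21378407/145800000
Step 8: max=27210462371/4374000000, min=1481688343/243000000, spread=540072197/4374000000

Answer: 2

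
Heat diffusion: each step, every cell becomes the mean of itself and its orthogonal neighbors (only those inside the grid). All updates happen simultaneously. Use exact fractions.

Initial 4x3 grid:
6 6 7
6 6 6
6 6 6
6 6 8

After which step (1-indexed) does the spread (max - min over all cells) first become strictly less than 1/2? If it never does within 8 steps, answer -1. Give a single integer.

Answer: 3

Derivation:
Step 1: max=20/3, min=6, spread=2/3
Step 2: max=59/9, min=6, spread=5/9
Step 3: max=2765/432, min=1451/240, spread=383/1080
  -> spread < 1/2 first at step 3
Step 4: max=20573/3240, min=43843/7200, spread=16873/64800
Step 5: max=4900831/777600, min=3167659/518400, spread=59737/311040
Step 6: max=292850639/46656000, min=190532641/31104000, spread=2820671/18662400
Step 7: max=17513290921/2799360000, min=3819810713/622080000, spread=25931417/223948800
Step 8: max=1048498642739/167961600000, min=688802540801/111974400000, spread=1223586523/13436928000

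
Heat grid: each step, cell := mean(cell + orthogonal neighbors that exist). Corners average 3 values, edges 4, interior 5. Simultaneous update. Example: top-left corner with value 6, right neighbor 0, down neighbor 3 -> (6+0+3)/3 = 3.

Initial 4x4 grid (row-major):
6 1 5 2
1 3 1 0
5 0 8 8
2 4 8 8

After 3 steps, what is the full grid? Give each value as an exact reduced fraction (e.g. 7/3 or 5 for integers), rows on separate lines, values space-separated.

After step 1:
  8/3 15/4 9/4 7/3
  15/4 6/5 17/5 11/4
  2 4 5 6
  11/3 7/2 7 8
After step 2:
  61/18 37/15 44/15 22/9
  577/240 161/50 73/25 869/240
  161/48 157/50 127/25 87/16
  55/18 109/24 47/8 7
After step 3:
  5947/2160 1351/450 1211/450 6479/2160
  22261/7200 16981/6000 21329/6000 25961/7200
  21517/7200 23203/6000 8981/2000 12683/2400
  1577/432 14951/3600 6749/1200 293/48

Answer: 5947/2160 1351/450 1211/450 6479/2160
22261/7200 16981/6000 21329/6000 25961/7200
21517/7200 23203/6000 8981/2000 12683/2400
1577/432 14951/3600 6749/1200 293/48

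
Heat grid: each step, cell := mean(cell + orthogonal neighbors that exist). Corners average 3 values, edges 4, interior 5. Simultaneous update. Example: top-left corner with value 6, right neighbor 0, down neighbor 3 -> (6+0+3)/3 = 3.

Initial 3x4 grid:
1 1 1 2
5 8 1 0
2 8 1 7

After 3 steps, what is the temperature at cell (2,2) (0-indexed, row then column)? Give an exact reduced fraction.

Step 1: cell (2,2) = 17/4
Step 2: cell (2,2) = 52/15
Step 3: cell (2,2) = 6397/1800
Full grid after step 3:
  877/270 10099/3600 2723/1200 73/40
  13729/3600 1349/375 8387/3000 17593/7200
  793/180 409/100 6397/1800 3131/1080

Answer: 6397/1800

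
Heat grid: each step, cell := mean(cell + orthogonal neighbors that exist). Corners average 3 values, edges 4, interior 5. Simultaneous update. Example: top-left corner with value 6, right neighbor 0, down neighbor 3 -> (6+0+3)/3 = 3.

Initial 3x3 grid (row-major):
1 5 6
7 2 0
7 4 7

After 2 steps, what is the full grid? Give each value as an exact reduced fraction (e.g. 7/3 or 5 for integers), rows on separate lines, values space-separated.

After step 1:
  13/3 7/2 11/3
  17/4 18/5 15/4
  6 5 11/3
After step 2:
  145/36 151/40 131/36
  1091/240 201/50 881/240
  61/12 137/30 149/36

Answer: 145/36 151/40 131/36
1091/240 201/50 881/240
61/12 137/30 149/36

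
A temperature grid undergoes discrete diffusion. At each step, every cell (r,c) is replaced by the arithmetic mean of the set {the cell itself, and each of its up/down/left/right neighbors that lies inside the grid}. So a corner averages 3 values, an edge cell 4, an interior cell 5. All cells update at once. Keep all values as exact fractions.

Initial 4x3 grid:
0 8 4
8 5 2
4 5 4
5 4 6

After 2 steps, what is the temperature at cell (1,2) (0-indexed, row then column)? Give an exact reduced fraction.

Step 1: cell (1,2) = 15/4
Step 2: cell (1,2) = 137/30
Full grid after step 2:
  83/18 397/80 38/9
  1241/240 89/20 137/30
  1109/240 99/20 64/15
  89/18 23/5 167/36

Answer: 137/30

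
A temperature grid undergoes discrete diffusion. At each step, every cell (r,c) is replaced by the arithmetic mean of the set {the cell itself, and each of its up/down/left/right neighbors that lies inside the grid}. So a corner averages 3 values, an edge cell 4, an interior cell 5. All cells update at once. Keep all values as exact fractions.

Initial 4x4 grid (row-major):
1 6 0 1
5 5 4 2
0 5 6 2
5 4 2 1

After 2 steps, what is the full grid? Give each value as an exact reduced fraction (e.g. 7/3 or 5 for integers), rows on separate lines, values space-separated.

Answer: 13/4 59/16 203/80 2
31/8 363/100 86/25 47/20
27/8 411/100 86/25 157/60
43/12 57/16 763/240 23/9

Derivation:
After step 1:
  4 3 11/4 1
  11/4 5 17/5 9/4
  15/4 4 19/5 11/4
  3 4 13/4 5/3
After step 2:
  13/4 59/16 203/80 2
  31/8 363/100 86/25 47/20
  27/8 411/100 86/25 157/60
  43/12 57/16 763/240 23/9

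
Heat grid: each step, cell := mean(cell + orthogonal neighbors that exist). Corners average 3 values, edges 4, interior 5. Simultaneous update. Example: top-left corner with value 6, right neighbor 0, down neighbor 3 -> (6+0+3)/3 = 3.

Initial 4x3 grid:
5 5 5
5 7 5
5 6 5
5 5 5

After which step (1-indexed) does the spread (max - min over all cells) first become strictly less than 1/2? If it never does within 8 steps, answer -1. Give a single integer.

Answer: 2

Derivation:
Step 1: max=28/5, min=5, spread=3/5
Step 2: max=277/50, min=31/6, spread=28/75
  -> spread < 1/2 first at step 2
Step 3: max=12929/2400, min=25123/4800, spread=49/320
Step 4: max=322609/60000, min=227243/43200, spread=125887/1080000
Step 5: max=46302289/8640000, min=91183003/17280000, spread=56863/691200
Step 6: max=416271599/77760000, min=822883373/155520000, spread=386393/6220800
Step 7: max=166435876009/31104000000, min=329522334643/62208000000, spread=26795339/497664000
Step 8: max=9977532612131/1866240000000, min=19796283306137/3732480000000, spread=254051069/5971968000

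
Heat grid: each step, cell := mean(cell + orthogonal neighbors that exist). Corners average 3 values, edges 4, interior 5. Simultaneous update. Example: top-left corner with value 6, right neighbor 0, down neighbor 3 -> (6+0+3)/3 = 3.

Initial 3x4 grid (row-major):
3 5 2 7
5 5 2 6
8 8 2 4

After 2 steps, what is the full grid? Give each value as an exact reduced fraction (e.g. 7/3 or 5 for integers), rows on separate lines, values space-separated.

After step 1:
  13/3 15/4 4 5
  21/4 5 17/5 19/4
  7 23/4 4 4
After step 2:
  40/9 205/48 323/80 55/12
  259/48 463/100 423/100 343/80
  6 87/16 343/80 17/4

Answer: 40/9 205/48 323/80 55/12
259/48 463/100 423/100 343/80
6 87/16 343/80 17/4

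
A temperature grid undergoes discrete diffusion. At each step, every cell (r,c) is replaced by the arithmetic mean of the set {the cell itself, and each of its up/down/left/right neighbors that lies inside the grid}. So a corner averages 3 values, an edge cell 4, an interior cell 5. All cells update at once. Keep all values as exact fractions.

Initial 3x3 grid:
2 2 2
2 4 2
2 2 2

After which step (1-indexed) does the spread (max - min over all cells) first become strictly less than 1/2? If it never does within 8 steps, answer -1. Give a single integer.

Step 1: max=5/2, min=2, spread=1/2
Step 2: max=62/25, min=89/40, spread=51/200
  -> spread < 1/2 first at step 2
Step 3: max=5623/2400, min=407/180, spread=589/7200
Step 4: max=34943/15000, min=329081/144000, spread=31859/720000
Step 5: max=19971607/8640000, min=2064721/900000, spread=751427/43200000
Step 6: max=124634687/54000000, min=1191863129/518400000, spread=23149331/2592000000
Step 7: max=71690654263/31104000000, min=7454931889/3240000000, spread=616540643/155520000000
Step 8: max=447912453983/194400000000, min=4296412008761/1866240000000, spread=17737747379/9331200000000

Answer: 2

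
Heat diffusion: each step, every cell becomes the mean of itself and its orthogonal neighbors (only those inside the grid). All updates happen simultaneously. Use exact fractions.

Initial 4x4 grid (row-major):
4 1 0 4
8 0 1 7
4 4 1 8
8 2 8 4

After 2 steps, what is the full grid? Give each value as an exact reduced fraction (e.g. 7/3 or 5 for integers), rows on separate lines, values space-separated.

After step 1:
  13/3 5/4 3/2 11/3
  4 14/5 9/5 5
  6 11/5 22/5 5
  14/3 11/2 15/4 20/3
After step 2:
  115/36 593/240 493/240 61/18
  257/60 241/100 31/10 58/15
  253/60 209/50 343/100 79/15
  97/18 967/240 1219/240 185/36

Answer: 115/36 593/240 493/240 61/18
257/60 241/100 31/10 58/15
253/60 209/50 343/100 79/15
97/18 967/240 1219/240 185/36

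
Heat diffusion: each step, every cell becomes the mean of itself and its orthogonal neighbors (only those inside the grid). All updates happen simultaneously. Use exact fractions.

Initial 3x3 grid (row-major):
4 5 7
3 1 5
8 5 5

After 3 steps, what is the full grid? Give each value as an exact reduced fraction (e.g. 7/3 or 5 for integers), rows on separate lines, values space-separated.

After step 1:
  4 17/4 17/3
  4 19/5 9/2
  16/3 19/4 5
After step 2:
  49/12 1063/240 173/36
  257/60 213/50 569/120
  169/36 1133/240 19/4
After step 3:
  3071/720 63281/14400 10063/2160
  15589/3600 4487/1000 33403/7200
  9863/2160 66331/14400 379/80

Answer: 3071/720 63281/14400 10063/2160
15589/3600 4487/1000 33403/7200
9863/2160 66331/14400 379/80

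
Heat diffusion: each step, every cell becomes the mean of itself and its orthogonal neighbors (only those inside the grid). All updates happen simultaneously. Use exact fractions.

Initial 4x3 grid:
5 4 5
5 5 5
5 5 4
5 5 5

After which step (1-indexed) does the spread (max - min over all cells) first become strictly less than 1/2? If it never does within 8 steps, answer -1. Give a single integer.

Answer: 1

Derivation:
Step 1: max=5, min=14/3, spread=1/3
  -> spread < 1/2 first at step 1
Step 2: max=5, min=1133/240, spread=67/240
Step 3: max=889/180, min=10213/2160, spread=91/432
Step 4: max=26543/5400, min=615677/129600, spread=4271/25920
Step 5: max=58711/12000, min=37051003/7776000, spread=39749/311040
Step 6: max=11853581/2430000, min=2228901977/466560000, spread=1879423/18662400
Step 7: max=2838120041/583200000, min=134010088843/27993600000, spread=3551477/44789760
Step 8: max=14165848787/2916000000, min=8053724923937/1679616000000, spread=846431819/13436928000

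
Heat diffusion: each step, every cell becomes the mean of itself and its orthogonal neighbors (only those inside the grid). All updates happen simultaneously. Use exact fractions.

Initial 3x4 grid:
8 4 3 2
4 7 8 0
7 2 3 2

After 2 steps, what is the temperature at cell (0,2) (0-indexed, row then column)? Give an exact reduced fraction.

Answer: 937/240

Derivation:
Step 1: cell (0,2) = 17/4
Step 2: cell (0,2) = 937/240
Full grid after step 2:
  52/9 241/48 937/240 107/36
  127/24 519/100 101/25 79/30
  187/36 107/24 431/120 101/36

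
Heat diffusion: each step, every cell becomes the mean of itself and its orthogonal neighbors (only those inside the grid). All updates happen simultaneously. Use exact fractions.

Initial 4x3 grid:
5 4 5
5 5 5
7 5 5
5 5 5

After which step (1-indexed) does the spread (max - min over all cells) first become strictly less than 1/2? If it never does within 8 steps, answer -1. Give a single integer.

Answer: 4

Derivation:
Step 1: max=17/3, min=14/3, spread=1
Step 2: max=331/60, min=1133/240, spread=191/240
Step 3: max=2911/540, min=10363/2160, spread=427/720
Step 4: max=85753/16200, min=633329/129600, spread=1171/2880
  -> spread < 1/2 first at step 4
Step 5: max=2559031/486000, min=38194531/7776000, spread=183331/518400
Step 6: max=152251649/29160000, min=2311610009/466560000, spread=331777/1244160
Step 7: max=4547216783/874800000, min=139323396331/27993600000, spread=9166727/41472000
Step 8: max=543172800719/104976000000, min=8398507364129/1679616000000, spread=779353193/4478976000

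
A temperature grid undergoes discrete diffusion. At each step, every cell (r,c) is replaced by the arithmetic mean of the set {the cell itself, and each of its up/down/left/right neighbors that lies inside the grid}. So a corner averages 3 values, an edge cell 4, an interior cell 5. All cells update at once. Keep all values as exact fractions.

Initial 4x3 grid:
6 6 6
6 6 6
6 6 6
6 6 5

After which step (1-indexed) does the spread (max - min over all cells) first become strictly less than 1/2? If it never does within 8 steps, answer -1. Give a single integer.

Answer: 1

Derivation:
Step 1: max=6, min=17/3, spread=1/3
  -> spread < 1/2 first at step 1
Step 2: max=6, min=103/18, spread=5/18
Step 3: max=6, min=1255/216, spread=41/216
Step 4: max=6, min=151303/25920, spread=4217/25920
Step 5: max=43121/7200, min=9122051/1555200, spread=38417/311040
Step 6: max=861403/144000, min=548671789/93312000, spread=1903471/18662400
Step 7: max=25804241/4320000, min=32991330911/5598720000, spread=18038617/223948800
Step 8: max=2319873241/388800000, min=1982271017149/335923200000, spread=883978523/13436928000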